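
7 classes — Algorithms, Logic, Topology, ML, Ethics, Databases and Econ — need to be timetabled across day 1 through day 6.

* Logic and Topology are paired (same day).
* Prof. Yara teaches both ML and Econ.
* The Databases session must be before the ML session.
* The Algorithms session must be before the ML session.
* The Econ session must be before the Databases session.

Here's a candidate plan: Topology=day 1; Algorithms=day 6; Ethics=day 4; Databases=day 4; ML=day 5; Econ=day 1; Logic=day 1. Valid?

No. The Algorithms session must be before the ML session is not satisfied.

Prof. Yara teaches both ML and Econ — holds.
The Econ session must be before the Databases session — holds.
The Databases session must be before the ML session — holds.
The Algorithms session must be before the ML session — violated.
Logic and Topology are paired (same day) — holds.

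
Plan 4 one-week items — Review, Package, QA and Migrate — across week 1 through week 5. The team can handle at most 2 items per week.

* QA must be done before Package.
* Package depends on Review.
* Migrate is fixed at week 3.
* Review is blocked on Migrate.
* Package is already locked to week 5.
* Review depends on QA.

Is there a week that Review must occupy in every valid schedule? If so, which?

week 4

Migrate is fixed at week 3 and must come before Review, so Review is at least week 4.
Package is fixed at week 5 and must come after Review, so Review is at most week 4.
So Review must be week 4.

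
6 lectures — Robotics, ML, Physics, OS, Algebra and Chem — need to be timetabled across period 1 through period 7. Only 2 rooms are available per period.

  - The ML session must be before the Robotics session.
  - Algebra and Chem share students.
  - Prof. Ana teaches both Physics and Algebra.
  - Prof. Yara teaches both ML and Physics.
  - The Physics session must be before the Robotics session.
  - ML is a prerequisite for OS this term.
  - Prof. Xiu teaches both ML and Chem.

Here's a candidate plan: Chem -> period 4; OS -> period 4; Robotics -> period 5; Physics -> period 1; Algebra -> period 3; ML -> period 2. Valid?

Yes, all constraints hold

Prof. Yara teaches both ML and Physics — holds.
ML is a prerequisite for OS this term — holds.
Algebra and Chem share students — holds.
The ML session must be before the Robotics session — holds.
Prof. Ana teaches both Physics and Algebra — holds.
Only 2 rooms are available per period — holds.
Prof. Xiu teaches both ML and Chem — holds.
The Physics session must be before the Robotics session — holds.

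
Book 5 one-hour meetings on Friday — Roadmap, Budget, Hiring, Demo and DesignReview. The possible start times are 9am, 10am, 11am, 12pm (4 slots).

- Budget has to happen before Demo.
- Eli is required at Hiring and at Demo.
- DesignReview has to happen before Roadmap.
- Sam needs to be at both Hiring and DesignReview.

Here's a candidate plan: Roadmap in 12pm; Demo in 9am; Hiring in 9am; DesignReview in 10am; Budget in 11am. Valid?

No. Budget has to happen before Demo is not satisfied.

DesignReview has to happen before Roadmap — holds.
Budget has to happen before Demo — violated.
Eli is required at Hiring and at Demo — violated.
Sam needs to be at both Hiring and DesignReview — holds.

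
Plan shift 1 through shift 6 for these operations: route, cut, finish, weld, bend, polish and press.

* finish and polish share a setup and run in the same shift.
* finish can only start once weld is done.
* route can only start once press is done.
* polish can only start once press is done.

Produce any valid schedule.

press in shift 1, cut in shift 1, polish in shift 2, finish in shift 2, weld in shift 1, route in shift 2, bend in shift 1

Checking: weld(shift 1) before finish(shift 2); press(shift 1) before polish(shift 2); press(shift 1) before route(shift 2); finish = polish = shift 2.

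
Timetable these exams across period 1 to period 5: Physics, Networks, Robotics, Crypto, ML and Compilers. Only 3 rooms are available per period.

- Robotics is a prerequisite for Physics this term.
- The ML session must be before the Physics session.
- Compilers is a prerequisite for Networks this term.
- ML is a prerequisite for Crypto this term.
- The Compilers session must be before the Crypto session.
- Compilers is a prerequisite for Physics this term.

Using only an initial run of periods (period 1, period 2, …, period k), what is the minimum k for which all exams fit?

2 periods

The precedence chain requires at least 2 distinct periods.
With at most 3 per period and 6 exams, at least 2 periods are needed.
2 works (last occupied period: period 2): for example Crypto in period 2; Robotics in period 1; Networks in period 2; Physics in period 2; Compilers in period 1; ML in period 1.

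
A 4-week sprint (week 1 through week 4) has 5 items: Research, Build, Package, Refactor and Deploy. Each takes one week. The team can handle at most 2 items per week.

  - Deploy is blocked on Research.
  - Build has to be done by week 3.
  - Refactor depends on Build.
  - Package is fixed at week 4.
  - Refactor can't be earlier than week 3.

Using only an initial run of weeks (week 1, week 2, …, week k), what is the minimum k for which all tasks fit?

The precedence chain requires at least 2 distinct weeks.
With at most 2 per week and 5 tasks, at least 3 weeks are needed.
Package can't be placed before week 4, so the schedule must run through at least week 4.
4 works (last occupied week: week 4): for example Deploy in week 2; Refactor in week 3; Research in week 1; Package in week 4; Build in week 1.

4 weeks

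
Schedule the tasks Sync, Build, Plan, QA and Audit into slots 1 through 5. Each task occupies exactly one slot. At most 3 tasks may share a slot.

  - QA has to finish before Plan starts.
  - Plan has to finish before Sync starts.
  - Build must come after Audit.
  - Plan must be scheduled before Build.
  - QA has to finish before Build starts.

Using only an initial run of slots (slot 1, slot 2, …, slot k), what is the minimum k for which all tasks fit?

The precedence chain requires at least 3 distinct slots.
With at most 3 per slot and 5 tasks, at least 2 slots are needed.
3 works (last occupied slot: 3): for example Build -> 3; Plan -> 2; Audit -> 1; QA -> 1; Sync -> 3.

3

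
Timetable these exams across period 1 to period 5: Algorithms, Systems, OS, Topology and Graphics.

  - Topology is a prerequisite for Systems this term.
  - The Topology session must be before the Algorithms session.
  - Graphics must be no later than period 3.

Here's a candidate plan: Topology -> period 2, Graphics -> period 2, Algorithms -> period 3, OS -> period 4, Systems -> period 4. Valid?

Graphics must be no later than period 3 — holds.
Topology is a prerequisite for Systems this term — holds.
The Topology session must be before the Algorithms session — holds.

Yes, all constraints hold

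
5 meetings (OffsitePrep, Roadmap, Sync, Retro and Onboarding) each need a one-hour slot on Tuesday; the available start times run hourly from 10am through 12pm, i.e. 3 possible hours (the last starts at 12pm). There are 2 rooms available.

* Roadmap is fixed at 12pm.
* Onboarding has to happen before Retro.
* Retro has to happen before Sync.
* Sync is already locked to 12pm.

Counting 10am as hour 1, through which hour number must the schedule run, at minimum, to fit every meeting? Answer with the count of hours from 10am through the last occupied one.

3 hours

The precedence chain requires at least 3 distinct hours.
With at most 2 per hour and 5 meetings, at least 3 hours are needed.
3 works (last occupied hour: 12pm): for example Sync in 12pm, Onboarding in 10am, Roadmap in 12pm, OffsitePrep in 10am, Retro in 11am.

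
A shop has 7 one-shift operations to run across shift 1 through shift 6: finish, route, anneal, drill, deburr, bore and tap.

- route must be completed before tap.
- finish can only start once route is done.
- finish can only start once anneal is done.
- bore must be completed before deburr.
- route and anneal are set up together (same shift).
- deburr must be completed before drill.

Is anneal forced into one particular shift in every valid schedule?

No

anneal can be shift 1 (e.g. drill=shift 3, route=shift 1, tap=shift 2, finish=shift 2, anneal=shift 1, deburr=shift 2, bore=shift 1) or shift 2 (e.g. deburr -> shift 2; finish -> shift 3; route -> shift 2; drill -> shift 3; bore -> shift 1; tap -> shift 3; anneal -> shift 2).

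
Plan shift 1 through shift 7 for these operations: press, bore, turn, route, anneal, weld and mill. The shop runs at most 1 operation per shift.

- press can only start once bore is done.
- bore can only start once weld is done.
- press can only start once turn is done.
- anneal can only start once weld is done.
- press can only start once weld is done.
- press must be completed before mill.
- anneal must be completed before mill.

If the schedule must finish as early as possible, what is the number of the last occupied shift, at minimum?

7

The precedence chain requires at least 4 distinct shifts.
With at most 1 per shift and 7 operations, at least 7 shifts are needed.
7 works (last occupied shift: shift 7): for example anneal=shift 5, bore=shift 2, press=shift 4, mill=shift 6, weld=shift 1, turn=shift 3, route=shift 7.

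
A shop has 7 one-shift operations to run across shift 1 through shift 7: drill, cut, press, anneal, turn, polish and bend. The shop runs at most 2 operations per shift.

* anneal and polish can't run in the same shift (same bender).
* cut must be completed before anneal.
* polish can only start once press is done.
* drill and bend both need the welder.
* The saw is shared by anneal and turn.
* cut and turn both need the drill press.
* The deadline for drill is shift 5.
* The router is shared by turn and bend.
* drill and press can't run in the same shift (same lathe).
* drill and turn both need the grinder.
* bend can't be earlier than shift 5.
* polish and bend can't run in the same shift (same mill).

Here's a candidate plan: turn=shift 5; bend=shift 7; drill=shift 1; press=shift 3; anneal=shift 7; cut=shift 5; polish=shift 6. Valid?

No. cut and turn both need the drill press is not satisfied.

The saw is shared by anneal and turn — holds.
drill and bend both need the welder — holds.
bend can't be earlier than shift 5 — holds.
anneal and polish can't run in the same shift (same bender) — holds.
The deadline for drill is shift 5 — holds.
cut must be completed before anneal — holds.
polish and bend can't run in the same shift (same mill) — holds.
polish can only start once press is done — holds.
drill and press can't run in the same shift (same lathe) — holds.
drill and turn both need the grinder — holds.
The router is shared by turn and bend — holds.
The shop runs at most 2 operations per shift — holds.
cut and turn both need the drill press — violated.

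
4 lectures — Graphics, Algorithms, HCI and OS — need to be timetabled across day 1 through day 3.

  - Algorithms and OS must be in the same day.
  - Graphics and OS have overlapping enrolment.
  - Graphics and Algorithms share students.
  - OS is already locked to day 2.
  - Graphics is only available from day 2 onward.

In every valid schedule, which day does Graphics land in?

day 3

Graphics's window is day 2–day 3.
OS is fixed at day 2, and Graphics can't share a day with OS.
So Graphics must be day 3.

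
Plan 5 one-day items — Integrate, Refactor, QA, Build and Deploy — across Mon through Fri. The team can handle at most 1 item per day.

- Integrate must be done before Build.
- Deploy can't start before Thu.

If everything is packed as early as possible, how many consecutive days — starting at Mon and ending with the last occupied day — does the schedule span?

The precedence chain requires at least 2 distinct days.
With at most 1 per day and 5 tasks, at least 5 days are needed.
Deploy can't be placed before Thu — that is day 4 counting from Mon — so the schedule must run through at least 4 days.
5 works (last occupied day: Fri): for example Deploy -> Thu, QA -> Fri, Build -> Tue, Integrate -> Mon, Refactor -> Wed.

5 days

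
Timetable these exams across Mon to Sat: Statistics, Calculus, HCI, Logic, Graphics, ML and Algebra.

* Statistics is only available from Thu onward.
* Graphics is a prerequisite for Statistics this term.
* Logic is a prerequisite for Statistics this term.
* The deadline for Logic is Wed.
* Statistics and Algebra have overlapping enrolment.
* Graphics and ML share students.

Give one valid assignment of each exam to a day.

ML in Tue; Statistics in Thu; Calculus in Mon; Logic in Mon; HCI in Mon; Algebra in Mon; Graphics in Mon

Checking: Logic(Mon) before Statistics(Thu); Graphics(Mon) before Statistics(Thu); Statistics(Thu) != Algebra(Mon); Graphics(Mon) != ML(Tue); Statistics=Thu in [Thu,Sat]; Logic=Mon in [Mon,Wed].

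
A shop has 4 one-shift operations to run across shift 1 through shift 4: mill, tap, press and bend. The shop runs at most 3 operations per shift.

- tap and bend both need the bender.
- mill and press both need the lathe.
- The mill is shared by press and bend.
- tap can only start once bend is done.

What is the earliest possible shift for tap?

shift 2

Precedence pushes tap to at least shift 2.
tap at shift 2 is achievable: mill=shift 1; bend=shift 1; press=shift 2; tap=shift 2.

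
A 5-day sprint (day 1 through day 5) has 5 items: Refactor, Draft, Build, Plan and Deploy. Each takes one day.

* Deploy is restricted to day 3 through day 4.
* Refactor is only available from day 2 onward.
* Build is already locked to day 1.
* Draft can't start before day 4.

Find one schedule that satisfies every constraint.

Deploy -> day 3, Plan -> day 1, Build -> day 1, Refactor -> day 2, Draft -> day 4

Checking: Build=day 1 in [day 1,day 1]; Deploy=day 3 in [day 3,day 4]; Draft=day 4 in [day 4,day 5]; Refactor=day 2 in [day 2,day 5].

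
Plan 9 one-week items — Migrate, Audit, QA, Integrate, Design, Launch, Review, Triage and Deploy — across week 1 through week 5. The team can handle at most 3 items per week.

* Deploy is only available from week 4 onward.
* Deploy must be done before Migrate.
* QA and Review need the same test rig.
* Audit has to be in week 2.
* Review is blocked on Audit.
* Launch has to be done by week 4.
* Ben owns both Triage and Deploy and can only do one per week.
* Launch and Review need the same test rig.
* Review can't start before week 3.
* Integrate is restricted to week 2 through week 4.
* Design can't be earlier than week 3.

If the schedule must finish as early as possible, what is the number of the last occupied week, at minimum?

5

The precedence chain requires at least 2 distinct weeks.
With at most 3 per week and 9 work items, at least 3 weeks are needed.
Propagating the time windows through the other constraints, Migrate can't land before week 5, so the schedule must run through at least week 5.
5 works (last occupied week: week 5): for example Triage=week 1, QA=week 1, Design=week 3, Deploy=week 4, Migrate=week 5, Review=week 3, Audit=week 2, Integrate=week 2, Launch=week 1.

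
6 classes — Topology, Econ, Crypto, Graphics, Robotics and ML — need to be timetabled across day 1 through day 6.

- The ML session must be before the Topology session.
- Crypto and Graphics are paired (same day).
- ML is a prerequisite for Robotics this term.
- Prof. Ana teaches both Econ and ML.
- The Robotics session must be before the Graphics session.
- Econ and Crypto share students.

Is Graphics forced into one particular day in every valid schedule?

Graphics can be day 3 (e.g. Econ -> day 2, ML -> day 1, Graphics -> day 3, Topology -> day 2, Robotics -> day 2, Crypto -> day 3) or day 4 (e.g. Graphics -> day 4, Econ -> day 2, ML -> day 1, Robotics -> day 2, Topology -> day 2, Crypto -> day 4).

No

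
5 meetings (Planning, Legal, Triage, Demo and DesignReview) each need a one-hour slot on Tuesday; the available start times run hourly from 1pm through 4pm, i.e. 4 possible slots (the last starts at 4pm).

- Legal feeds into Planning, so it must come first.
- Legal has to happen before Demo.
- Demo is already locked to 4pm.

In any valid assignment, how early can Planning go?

Precedence pushes Planning to at least 2pm.
Planning at 2pm is achievable: Triage in 1pm, DesignReview in 1pm, Legal in 1pm, Demo in 4pm, Planning in 2pm.

2pm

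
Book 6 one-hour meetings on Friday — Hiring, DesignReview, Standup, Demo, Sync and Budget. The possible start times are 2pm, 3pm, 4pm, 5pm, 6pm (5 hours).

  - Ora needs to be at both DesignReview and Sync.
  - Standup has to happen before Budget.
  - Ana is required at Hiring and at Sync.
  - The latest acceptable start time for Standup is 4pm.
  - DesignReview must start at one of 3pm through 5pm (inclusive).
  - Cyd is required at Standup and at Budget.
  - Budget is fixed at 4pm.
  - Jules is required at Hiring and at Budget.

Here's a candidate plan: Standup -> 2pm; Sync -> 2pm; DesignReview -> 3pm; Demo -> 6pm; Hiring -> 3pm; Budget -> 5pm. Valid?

No — it violates: Budget is fixed at 4pm

Ana is required at Hiring and at Sync — holds.
Standup has to happen before Budget — holds.
Cyd is required at Standup and at Budget — holds.
DesignReview must start at one of 3pm through 5pm (inclusive) — holds.
Jules is required at Hiring and at Budget — holds.
The latest acceptable start time for Standup is 4pm — holds.
Ora needs to be at both DesignReview and Sync — holds.
Budget is fixed at 4pm — violated.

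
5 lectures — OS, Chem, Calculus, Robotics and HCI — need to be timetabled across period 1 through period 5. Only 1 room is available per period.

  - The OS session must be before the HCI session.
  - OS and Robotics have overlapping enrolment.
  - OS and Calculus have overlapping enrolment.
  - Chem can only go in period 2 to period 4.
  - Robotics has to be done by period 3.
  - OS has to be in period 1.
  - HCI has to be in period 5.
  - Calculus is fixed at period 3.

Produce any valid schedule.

Calculus=period 3, HCI=period 5, Robotics=period 2, Chem=period 4, OS=period 1

Checking: OS(period 1) before HCI(period 5); OS(period 1) != Robotics(period 2); OS(period 1) != Calculus(period 3); Chem=period 4 in [period 2,period 4]; HCI=period 5 in [period 5,period 5]; Robotics=period 2 in [period 1,period 3]; OS=period 1 in [period 1,period 1]; Calculus=period 3 in [period 3,period 3]; max 1 per period (cap 1).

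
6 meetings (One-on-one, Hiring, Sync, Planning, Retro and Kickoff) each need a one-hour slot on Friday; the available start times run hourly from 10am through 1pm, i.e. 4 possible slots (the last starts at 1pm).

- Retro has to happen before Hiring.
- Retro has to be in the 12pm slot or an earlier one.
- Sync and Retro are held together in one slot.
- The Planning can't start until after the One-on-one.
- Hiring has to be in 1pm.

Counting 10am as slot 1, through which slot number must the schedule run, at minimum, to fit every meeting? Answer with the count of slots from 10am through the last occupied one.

4

The precedence chain requires at least 2 distinct slots.
Hiring can't be placed before 1pm — that is slot 4 counting from 10am — so the schedule must run through at least 4 slots.
4 works (last occupied slot: 1pm): for example One-on-one in 10am; Hiring in 1pm; Retro in 10am; Kickoff in 10am; Sync in 10am; Planning in 11am.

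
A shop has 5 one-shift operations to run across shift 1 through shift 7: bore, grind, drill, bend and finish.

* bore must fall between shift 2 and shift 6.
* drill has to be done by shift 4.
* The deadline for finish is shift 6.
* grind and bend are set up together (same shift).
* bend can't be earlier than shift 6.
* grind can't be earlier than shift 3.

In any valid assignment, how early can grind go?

shift 6

Grind is available from shift 3; grind must be in the same shift as bend, which can't be before shift 6, so grind is at least shift 6.
grind at shift 6 is achievable: grind -> shift 6, finish -> shift 1, bore -> shift 2, drill -> shift 1, bend -> shift 6.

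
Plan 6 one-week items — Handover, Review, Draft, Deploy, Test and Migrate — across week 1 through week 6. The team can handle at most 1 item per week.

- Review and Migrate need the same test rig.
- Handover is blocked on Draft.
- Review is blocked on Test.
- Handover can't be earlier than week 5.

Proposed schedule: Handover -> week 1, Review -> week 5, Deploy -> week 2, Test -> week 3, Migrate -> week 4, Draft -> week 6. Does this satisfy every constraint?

No — it violates: Handover is blocked on Draft

Review and Migrate need the same test rig — holds.
The team can handle at most 1 item per week — holds.
Handover is blocked on Draft — violated.
Review is blocked on Test — holds.
Handover can't be earlier than week 5 — violated.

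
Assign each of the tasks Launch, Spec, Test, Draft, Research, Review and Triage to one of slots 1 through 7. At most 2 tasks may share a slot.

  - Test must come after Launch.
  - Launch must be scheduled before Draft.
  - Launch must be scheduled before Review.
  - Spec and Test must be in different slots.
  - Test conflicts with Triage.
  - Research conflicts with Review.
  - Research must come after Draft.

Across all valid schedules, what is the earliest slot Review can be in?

Precedence pushes Review to at least 2.
Review at 2 is achievable: Launch in 1, Test in 3, Research in 3, Triage in 4, Review in 2, Draft in 2, Spec in 1.

2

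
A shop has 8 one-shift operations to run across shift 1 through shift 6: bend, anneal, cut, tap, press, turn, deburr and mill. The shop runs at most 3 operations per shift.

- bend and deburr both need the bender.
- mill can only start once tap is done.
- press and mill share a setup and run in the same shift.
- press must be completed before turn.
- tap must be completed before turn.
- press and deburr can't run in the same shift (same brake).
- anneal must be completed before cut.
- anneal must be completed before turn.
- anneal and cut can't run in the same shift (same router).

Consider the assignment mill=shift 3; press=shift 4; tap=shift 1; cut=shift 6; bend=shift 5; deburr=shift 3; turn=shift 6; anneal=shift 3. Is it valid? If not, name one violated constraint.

bend and deburr both need the bender — holds.
anneal must be completed before cut — holds.
anneal must be completed before turn — holds.
press and deburr can't run in the same shift (same brake) — holds.
anneal and cut can't run in the same shift (same router) — holds.
press and mill share a setup and run in the same shift — violated.
tap must be completed before turn — holds.
mill can only start once tap is done — holds.
The shop runs at most 3 operations per shift — holds.
press must be completed before turn — holds.

Invalid. press and mill share a setup and run in the same shift.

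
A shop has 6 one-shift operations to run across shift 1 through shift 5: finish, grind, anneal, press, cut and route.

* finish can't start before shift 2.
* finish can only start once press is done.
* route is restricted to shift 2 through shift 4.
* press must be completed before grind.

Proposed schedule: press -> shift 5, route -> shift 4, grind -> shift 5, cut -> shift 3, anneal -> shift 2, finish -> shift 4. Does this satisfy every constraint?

finish can't start before shift 2 — holds.
finish can only start once press is done — violated.
press must be completed before grind — violated.
route is restricted to shift 2 through shift 4 — holds.

No. finish can only start once press is done is not satisfied.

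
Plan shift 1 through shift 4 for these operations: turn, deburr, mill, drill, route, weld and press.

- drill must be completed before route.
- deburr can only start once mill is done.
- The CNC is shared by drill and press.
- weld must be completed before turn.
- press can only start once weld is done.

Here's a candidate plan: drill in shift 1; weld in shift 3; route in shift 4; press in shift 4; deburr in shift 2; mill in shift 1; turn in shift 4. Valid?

Yes

weld must be completed before turn — holds.
The CNC is shared by drill and press — holds.
deburr can only start once mill is done — holds.
press can only start once weld is done — holds.
drill must be completed before route — holds.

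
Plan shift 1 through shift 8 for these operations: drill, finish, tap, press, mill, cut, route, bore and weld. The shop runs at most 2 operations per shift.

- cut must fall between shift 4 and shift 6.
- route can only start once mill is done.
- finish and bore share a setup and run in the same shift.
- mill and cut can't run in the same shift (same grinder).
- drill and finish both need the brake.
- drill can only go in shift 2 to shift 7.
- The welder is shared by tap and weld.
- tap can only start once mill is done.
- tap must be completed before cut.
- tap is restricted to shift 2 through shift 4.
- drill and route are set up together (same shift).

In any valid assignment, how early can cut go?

shift 4

Cut is available from shift 4; cut's own window allows nothing later than shift 6.
cut at shift 4 is achievable: drill in shift 3, cut in shift 4, route in shift 3, finish in shift 5, bore in shift 5, mill in shift 1, tap in shift 2, weld in shift 4, press in shift 1.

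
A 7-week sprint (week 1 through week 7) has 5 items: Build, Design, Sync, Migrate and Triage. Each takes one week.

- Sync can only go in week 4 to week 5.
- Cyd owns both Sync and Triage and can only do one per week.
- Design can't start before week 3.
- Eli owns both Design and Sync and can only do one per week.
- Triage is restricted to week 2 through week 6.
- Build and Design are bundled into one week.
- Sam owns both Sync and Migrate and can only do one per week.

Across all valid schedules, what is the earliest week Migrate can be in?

Migrate at week 1 is achievable: Design in week 3, Migrate in week 1, Sync in week 4, Triage in week 2, Build in week 3.

week 1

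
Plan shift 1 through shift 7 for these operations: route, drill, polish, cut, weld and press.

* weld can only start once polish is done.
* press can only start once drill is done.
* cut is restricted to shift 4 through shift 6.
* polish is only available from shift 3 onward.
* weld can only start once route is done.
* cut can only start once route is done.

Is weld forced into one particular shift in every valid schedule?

weld can be shift 4 (e.g. weld in shift 4, drill in shift 1, cut in shift 4, polish in shift 3, press in shift 2, route in shift 1) or shift 5 (e.g. route=shift 1, weld=shift 5, polish=shift 3, press=shift 2, cut=shift 4, drill=shift 1).

No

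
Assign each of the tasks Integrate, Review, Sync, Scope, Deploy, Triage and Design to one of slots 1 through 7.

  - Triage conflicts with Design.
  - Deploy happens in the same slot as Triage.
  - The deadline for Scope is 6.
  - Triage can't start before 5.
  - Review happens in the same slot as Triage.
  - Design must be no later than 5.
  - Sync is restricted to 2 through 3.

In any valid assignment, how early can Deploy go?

Deploy must be in the same slot as Triage, which can't be before 5, so Deploy is at least 5.
Deploy at 5 is achievable: Review -> 5; Scope -> 1; Triage -> 5; Design -> 1; Sync -> 2; Integrate -> 1; Deploy -> 5.

5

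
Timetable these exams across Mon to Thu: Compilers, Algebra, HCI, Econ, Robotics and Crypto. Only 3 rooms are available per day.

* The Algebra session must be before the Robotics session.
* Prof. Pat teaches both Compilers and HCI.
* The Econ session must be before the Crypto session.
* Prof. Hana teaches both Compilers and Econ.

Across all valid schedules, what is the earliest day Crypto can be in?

Tue

Precedence pushes Crypto to at least Tue.
Crypto at Tue is achievable: Compilers=Tue, Robotics=Tue, Crypto=Tue, Algebra=Mon, HCI=Mon, Econ=Mon.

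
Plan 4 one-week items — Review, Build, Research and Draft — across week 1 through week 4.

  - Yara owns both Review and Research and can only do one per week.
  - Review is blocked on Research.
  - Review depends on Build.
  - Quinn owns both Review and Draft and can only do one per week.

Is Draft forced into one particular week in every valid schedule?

No

Draft can be week 1 (e.g. Draft -> week 1, Research -> week 1, Build -> week 1, Review -> week 2) or week 2 (e.g. Research=week 1; Build=week 1; Review=week 3; Draft=week 2).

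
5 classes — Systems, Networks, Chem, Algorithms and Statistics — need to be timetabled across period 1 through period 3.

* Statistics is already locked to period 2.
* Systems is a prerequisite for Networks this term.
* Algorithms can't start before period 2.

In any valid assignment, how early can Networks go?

period 2

Precedence pushes Networks to at least period 2.
Networks at period 2 is achievable: Networks in period 2, Algorithms in period 2, Systems in period 1, Chem in period 1, Statistics in period 2.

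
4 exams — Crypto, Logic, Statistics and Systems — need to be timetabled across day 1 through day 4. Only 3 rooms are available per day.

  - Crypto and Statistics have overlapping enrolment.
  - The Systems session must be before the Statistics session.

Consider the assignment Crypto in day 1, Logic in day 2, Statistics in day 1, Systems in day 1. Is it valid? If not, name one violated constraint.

No. Crypto and Statistics have overlapping enrolment is not satisfied.

Crypto and Statistics have overlapping enrolment — violated.
Only 3 rooms are available per day — holds.
The Systems session must be before the Statistics session — violated.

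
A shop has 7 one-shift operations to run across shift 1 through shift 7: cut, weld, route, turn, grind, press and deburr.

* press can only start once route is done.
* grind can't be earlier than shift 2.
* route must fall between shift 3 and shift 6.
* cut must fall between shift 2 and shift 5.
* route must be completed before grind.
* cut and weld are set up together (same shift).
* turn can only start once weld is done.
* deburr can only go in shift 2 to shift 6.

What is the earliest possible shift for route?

shift 3

Route is available from shift 3; route's own window allows nothing later than shift 6.
route at shift 3 is achievable: press -> shift 4, cut -> shift 2, route -> shift 3, weld -> shift 2, deburr -> shift 2, grind -> shift 4, turn -> shift 3.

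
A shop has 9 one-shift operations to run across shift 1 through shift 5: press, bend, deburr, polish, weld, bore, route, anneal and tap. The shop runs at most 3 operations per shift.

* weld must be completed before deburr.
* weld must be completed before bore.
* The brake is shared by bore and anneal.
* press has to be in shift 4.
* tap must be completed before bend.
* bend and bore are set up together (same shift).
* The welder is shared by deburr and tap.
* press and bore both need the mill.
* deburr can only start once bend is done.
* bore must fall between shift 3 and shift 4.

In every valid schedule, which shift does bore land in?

bore's window is shift 3–shift 4.
press is fixed at shift 4, and bore can't share a shift with press.
So bore must be shift 3.

shift 3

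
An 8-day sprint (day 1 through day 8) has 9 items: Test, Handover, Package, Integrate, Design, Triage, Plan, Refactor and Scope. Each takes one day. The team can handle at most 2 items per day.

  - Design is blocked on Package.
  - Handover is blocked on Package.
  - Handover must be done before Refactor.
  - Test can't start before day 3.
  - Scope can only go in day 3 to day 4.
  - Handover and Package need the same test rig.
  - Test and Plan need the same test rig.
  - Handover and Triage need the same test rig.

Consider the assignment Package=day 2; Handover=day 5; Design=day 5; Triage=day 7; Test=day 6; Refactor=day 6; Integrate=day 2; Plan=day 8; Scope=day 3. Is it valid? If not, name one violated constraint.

Yes, all constraints hold

Handover must be done before Refactor — holds.
Handover and Package need the same test rig — holds.
Handover is blocked on Package — holds.
Design is blocked on Package — holds.
Test can't start before day 3 — holds.
The team can handle at most 2 items per day — holds.
Test and Plan need the same test rig — holds.
Scope can only go in day 3 to day 4 — holds.
Handover and Triage need the same test rig — holds.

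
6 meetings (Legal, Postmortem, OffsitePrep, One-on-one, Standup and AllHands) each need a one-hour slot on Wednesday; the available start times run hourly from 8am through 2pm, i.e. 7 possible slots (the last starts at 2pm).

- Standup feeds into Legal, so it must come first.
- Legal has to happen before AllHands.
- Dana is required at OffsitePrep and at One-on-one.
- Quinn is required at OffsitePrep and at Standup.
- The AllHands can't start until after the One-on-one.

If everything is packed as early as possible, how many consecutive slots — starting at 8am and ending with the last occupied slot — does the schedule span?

3 slots

The precedence chain requires at least 3 distinct slots.
3 works (last occupied slot: 10am): for example Standup in 8am, Postmortem in 8am, Legal in 9am, One-on-one in 8am, OffsitePrep in 9am, AllHands in 10am.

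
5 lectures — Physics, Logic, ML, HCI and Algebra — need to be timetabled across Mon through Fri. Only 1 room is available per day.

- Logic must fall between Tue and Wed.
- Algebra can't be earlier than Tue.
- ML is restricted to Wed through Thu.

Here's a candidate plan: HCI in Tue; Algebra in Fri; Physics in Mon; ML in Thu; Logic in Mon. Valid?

Algebra can't be earlier than Tue — holds.
ML is restricted to Wed through Thu — holds.
Logic must fall between Tue and Wed — violated.
Only 1 room is available per day — violated.

Invalid. Logic must fall between Tue and Wed.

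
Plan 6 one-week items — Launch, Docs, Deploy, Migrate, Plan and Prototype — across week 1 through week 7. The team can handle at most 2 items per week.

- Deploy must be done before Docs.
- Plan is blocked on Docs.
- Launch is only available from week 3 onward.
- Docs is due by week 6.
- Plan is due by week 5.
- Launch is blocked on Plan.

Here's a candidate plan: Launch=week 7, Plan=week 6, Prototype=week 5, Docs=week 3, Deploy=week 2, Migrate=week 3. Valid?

Invalid. Plan is due by week 5.

Docs is due by week 6 — holds.
Plan is blocked on Docs — holds.
Plan is due by week 5 — violated.
Deploy must be done before Docs — holds.
The team can handle at most 2 items per week — holds.
Launch is blocked on Plan — holds.
Launch is only available from week 3 onward — holds.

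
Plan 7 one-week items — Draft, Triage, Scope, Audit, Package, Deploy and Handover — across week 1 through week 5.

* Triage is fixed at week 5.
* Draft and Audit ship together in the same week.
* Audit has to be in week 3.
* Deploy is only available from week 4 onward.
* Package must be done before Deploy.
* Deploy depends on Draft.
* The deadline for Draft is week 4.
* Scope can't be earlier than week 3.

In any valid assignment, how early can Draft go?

Draft must be in the same week as Audit, which can't be before week 3, so Draft is at least week 3; Draft's own window allows nothing later than week 4; Draft must be in the same week as Audit, which can't be after week 3, so Draft is at most week 3.
Draft at week 3 is achievable: Audit -> week 3, Handover -> week 1, Draft -> week 3, Scope -> week 3, Triage -> week 5, Package -> week 1, Deploy -> week 4.

week 3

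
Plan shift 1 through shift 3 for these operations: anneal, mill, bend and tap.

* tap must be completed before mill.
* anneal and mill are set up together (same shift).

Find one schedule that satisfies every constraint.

tap -> shift 1, mill -> shift 2, bend -> shift 1, anneal -> shift 2

Checking: tap(shift 1) before mill(shift 2); anneal = mill = shift 2.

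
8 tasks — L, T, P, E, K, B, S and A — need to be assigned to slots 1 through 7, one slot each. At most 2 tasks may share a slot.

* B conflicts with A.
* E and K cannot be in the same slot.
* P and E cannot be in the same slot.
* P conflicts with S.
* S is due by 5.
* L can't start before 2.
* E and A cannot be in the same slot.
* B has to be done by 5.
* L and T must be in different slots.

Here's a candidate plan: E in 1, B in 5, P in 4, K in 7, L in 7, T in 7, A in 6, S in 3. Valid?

E and A cannot be in the same slot — holds.
L can't start before 2 — holds.
E and K cannot be in the same slot — holds.
S is due by 5 — holds.
P and E cannot be in the same slot — holds.
At most 2 tasks may share a slot — violated.
L and T must be in different slots — violated.
B conflicts with A — holds.
P conflicts with S — holds.
B has to be done by 5 — holds.

No. L and T must be in different slots is not satisfied.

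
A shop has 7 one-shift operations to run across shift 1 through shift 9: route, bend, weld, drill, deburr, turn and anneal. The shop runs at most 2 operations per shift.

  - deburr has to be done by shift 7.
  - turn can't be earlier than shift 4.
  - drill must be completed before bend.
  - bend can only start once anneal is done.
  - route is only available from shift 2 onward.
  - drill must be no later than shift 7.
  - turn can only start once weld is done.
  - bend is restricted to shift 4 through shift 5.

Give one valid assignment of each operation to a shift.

deburr=shift 1, route=shift 2, drill=shift 1, bend=shift 4, weld=shift 2, anneal=shift 3, turn=shift 4

Checking: weld(shift 2) before turn(shift 4); drill(shift 1) before bend(shift 4); anneal(shift 3) before bend(shift 4); deburr=shift 1 in [shift 1,shift 7]; drill=shift 1 in [shift 1,shift 7]; turn=shift 4 in [shift 4,shift 9]; route=shift 2 in [shift 2,shift 9]; bend=shift 4 in [shift 4,shift 5]; max 2 per shift (cap 2).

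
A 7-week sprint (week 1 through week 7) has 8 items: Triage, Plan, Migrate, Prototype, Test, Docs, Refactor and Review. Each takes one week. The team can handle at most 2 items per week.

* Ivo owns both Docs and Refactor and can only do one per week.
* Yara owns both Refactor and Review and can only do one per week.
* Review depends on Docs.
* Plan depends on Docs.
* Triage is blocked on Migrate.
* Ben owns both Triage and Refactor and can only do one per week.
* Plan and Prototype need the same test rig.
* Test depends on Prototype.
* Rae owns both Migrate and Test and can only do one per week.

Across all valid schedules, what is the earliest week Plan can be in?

week 2

Precedence pushes Plan to at least week 2.
Plan at week 2 is achievable: Review -> week 3; Plan -> week 2; Prototype -> week 3; Triage -> week 2; Test -> week 4; Migrate -> week 1; Docs -> week 1; Refactor -> week 4.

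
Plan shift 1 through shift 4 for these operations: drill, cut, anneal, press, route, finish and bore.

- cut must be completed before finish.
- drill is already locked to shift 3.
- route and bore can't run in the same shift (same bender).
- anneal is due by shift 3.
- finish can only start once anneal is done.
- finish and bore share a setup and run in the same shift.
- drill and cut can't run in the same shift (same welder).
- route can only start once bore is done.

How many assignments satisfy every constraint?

24

Splitting on cut: it can be shift 1 (16), shift 2 (8). Listing each branch's schedules as (drill, anneal, press, route, finish, bore) by shift number:
cut=shift 1: (3,1,1,3,2,2) (3,1,1,4,2,2) (3,1,1,4,3,3) (3,1,2,3,2,2) (3,1,2,4,2,2) (3,1,2,4,3,3) (3,1,3,3,2,2) (3,1,3,4,2,2) (3,1,3,4,3,3) (3,1,4,3,2,2) (3,1,4,4,2,2) (3,1,4,4,3,3) (3,2,1,4,3,3) (3,2,2,4,3,3) (3,2,3,4,3,3) (3,2,4,4,3,3) — 16.
cut=shift 2: (3,1,1,4,3,3) (3,1,2,4,3,3) (3,1,3,4,3,3) (3,1,4,4,3,3) (3,2,1,4,3,3) (3,2,2,4,3,3) (3,2,3,4,3,3) (3,2,4,4,3,3) — 8.
Summing: 16 + 8 = 24.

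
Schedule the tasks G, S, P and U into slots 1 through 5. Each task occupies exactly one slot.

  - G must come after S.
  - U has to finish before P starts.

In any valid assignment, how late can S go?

4

Downstream work caps S at 4.
S at 4 is achievable: P in 2, U in 1, S in 4, G in 5.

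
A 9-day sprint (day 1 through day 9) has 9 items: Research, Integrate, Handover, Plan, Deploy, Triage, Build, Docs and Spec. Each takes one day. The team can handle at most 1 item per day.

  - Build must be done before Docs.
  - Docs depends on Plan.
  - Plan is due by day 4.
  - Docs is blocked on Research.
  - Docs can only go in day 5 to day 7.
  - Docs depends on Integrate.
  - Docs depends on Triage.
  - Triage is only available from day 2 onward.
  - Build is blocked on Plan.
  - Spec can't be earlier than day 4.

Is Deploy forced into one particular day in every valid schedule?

Deploy can be day 1 (e.g. Deploy=day 1, Spec=day 8, Build=day 4, Handover=day 9, Docs=day 7, Research=day 5, Triage=day 3, Integrate=day 6, Plan=day 2) or day 2 (e.g. Research=day 5; Spec=day 8; Docs=day 7; Triage=day 3; Handover=day 9; Integrate=day 6; Plan=day 1; Deploy=day 2; Build=day 4).

No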